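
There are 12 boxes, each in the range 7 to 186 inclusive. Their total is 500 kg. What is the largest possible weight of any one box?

To make one box as large as possible, make the other 11 as small as possible.
The other 11 contribute at least 11 × 7 = 77, leaving at most 500 − 77 = 423.
But each box is capped at 186, so the maximum is 186.
Achievable: one at 186 and the other 11 totalling 314, which fits since 11 × 7 ≤ 314 ≤ 11 × 186.

186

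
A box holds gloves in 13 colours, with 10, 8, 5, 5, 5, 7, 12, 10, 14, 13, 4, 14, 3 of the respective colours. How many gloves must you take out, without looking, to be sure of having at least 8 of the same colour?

In the worst case you take as many as possible of each colour without reaching 8: 7 + 7 + 5 + 5 + 5 + 7 + 7 + 7 + 7 + 7 + 4 + 7 + 3 = 78.
The next one must give 8 of some colour, so 78 + 1 = 79.

79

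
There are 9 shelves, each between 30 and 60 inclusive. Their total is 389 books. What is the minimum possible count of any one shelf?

Minimizing one value means maximizing the remaining 8.
The other 8 can take up 8 × 60 = 480 ≥ 389 − 30, so one shelf can sit at its floor of 30.
Achievable: one at 30 and the other 8 totalling 359, which fits since 8 × 30 ≤ 359 ≤ 8 × 60.

30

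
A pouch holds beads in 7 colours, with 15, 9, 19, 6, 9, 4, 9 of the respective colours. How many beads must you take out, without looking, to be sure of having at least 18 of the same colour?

In the worst case you take as many as possible of each colour without reaching 18: 15 + 9 + 17 + 6 + 9 + 4 + 9 = 69.
The next one must give 18 of some colour, so 69 + 1 = 70.

70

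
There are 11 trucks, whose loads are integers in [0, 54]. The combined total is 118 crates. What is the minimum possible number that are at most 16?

5

If only k of them are at most 16, the other 11 − k are at least 17, so the total is at least (11 − k)·17 + k·0.
This is ≤ 118, so (11 − k)·17 + 0k ≤ 118, which gives k ≥ 5.
Exactly 5 works: 5 values at 0 and 6 at 17 total 102; raise one of the low values by 16 (still ≤ 16) to hit 118.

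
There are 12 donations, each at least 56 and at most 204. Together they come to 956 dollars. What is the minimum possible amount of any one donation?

56

Minimizing one value means maximizing the remaining 11.
The other 11 can take up 11 × 204 = 2244 ≥ 956 − 56, so one donation can sit at its floor of 56.
Achievable: one at 56 and the other 11 totalling 900, which fits since 11 × 56 ≤ 900 ≤ 11 × 204.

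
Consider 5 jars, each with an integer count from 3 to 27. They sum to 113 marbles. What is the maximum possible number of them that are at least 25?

If k of the values are ≥ 25, the total is ≥ 25k + 3(5 − k).
Setting 25k + 3(5 − k) ≤ 113 gives 22k ≤ 98, so k ≤ 4.
k = 4 is achieved by 4 values at 25 and 1 at 3, total 103; add 10 to one value (staying below 25) to reach 113.

4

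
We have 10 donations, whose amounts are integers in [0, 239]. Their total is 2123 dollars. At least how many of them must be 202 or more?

Each value short of 202 is at most 201, costing at least 239 − 201 = 38 against the maximum total of 2390.
We can afford to lose at most 2390 − 2123 = 267, so at most ⌊267/38⌋ = 7 fall short, and at least 3 are ≥ 202.
Exactly 3 works: 3 values at 239 and 7 at 201 total 2124; lower one of the high values by 1 (still ≥ 202) to hit 2123.

3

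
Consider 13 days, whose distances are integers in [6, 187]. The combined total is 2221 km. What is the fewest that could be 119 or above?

10

If only k of them are at least 119, the other 13 − k are at most 118, so the total is at most k·187 + (13 − k)·118.
This must reach 2221, so k·187 + (13 − k)·118 ≥ 2221, giving k ≥ 10.
Exactly 10 works: 10 values at 187 and 3 at 118 total 2224; lower one of the high values by 3 (still ≥ 119) to hit 2221.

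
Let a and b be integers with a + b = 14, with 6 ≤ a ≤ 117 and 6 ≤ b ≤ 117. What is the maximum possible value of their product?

49

For a fixed sum, the product ab is largest when a and b are as close as possible.
Taking a = 7 and b = 7 (both in [6, 117]) gives ab = 49.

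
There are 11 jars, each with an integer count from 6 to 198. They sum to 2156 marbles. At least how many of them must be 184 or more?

Each value short of 184 is at most 183, costing at least 198 − 183 = 15 against the maximum total of 2178.
We can afford to lose at most 2178 − 2156 = 22, so at most ⌊22/15⌋ = 1 fall short, and at least 10 are ≥ 184.
Exactly 10 works: 10 values at 198 and 1 at 183 total 2163; lower one of the high values by 7 (still ≥ 184) to hit 2156.

10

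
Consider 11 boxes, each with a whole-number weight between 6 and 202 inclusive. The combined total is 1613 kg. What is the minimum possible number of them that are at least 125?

4

If only k of them are at least 125, the other 11 − k are at most 124, so the total is at most k·202 + (11 − k)·124.
This must reach 1613, so k·202 + (11 − k)·124 ≥ 1613, giving k ≥ 4.
Exactly 4 works: 4 values at 202 and 7 at 124 total 1676; lower one of the high values by 63 (still ≥ 125) to hit 1613.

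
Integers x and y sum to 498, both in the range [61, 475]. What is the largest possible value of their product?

62001

xy = x(498 − x) is maximized when x is as near 498/2 as the bounds allow.
Taking x = 249 and y = 249 (both in [61, 475]) gives xy = 62001.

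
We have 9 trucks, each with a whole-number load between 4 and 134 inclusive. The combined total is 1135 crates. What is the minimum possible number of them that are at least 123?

4

Suppose at most 9 − j of them reach 123; then j values are ≤ 122 and the rest ≤ 134.
The total is then ≤ 122·j + 134·(9 − j) = 1206 − 12j. For this to be ≥ 1135 we need j ≤ 5, so at least 9 − 5 = 4 must reach 123.
Exactly 4 works: 4 values at 134 and 5 at 122 total 1146; lower one of the high values by 11 (still ≥ 123) to hit 1135.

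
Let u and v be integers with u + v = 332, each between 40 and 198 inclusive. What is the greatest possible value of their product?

For a fixed sum, the product uv is largest when u and v are as close as possible.
Taking u = 166 and v = 166 (both in [40, 198]) gives uv = 27556.

27556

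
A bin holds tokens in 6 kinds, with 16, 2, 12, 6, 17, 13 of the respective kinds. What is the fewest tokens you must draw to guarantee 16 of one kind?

64

In the worst case you take as many as possible of each kind without reaching 16: 15 + 2 + 12 + 6 + 15 + 13 = 63.
The next one must give 16 of some kind, so 63 + 1 = 64.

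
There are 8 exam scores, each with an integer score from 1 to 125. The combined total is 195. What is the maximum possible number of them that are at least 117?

1

If k of the values are ≥ 117, the total is ≥ 117k + 1(8 − k).
Setting 117k + 1(8 − k) ≤ 195 gives 116k ≤ 187, so k ≤ 1.
k = 1 is achieved by 1 value at 117 and 7 at 1, total 124; add 71 to one value (staying below 117) to reach 195.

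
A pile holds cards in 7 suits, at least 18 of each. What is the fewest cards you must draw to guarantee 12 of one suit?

In the worst case you draw 11 of each of the 7 suits: 7 × 11 = 77.
One more forces 12 of some suit, so 77 + 1 = 78.

78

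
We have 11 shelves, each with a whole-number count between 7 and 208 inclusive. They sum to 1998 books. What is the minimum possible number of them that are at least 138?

7

If only k of them are at least 138, the other 11 − k are at most 137, so the total is at most k·208 + (11 − k)·137.
This must reach 1998, so k·208 + (11 − k)·137 ≥ 1998, giving k ≥ 7.
Exactly 7 works: 7 values at 208 and 4 at 137 total 2004; lower one of the high values by 6 (still ≥ 138) to hit 1998.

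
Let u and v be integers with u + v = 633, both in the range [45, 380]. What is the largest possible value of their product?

100172

uv = u(633 − u) is maximized when u is as near 633/2 as the bounds allow.
Taking u = 316 and v = 317 (both in [45, 380]) gives uv = 100172.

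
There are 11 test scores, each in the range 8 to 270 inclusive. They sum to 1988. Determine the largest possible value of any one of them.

Maximizing one value means minimizing the remaining 10.
The other 10 contribute at least 10 × 8 = 80, leaving at most 1988 − 80 = 1908.
But each score is capped at 270, so the maximum is 270.
Achievable: one at 270 and the other 10 totalling 1718, which fits since 10 × 8 ≤ 1718 ≤ 10 × 270.

270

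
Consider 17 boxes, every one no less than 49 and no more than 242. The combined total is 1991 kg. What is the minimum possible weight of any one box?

To make one box as small as possible, make the other 16 as large as possible.
The other 16 can take up 16 × 242 = 3872 ≥ 1991 − 49, so one box can sit at its floor of 49.
Achievable: one at 49 and the other 16 totalling 1942, which fits since 16 × 49 ≤ 1942 ≤ 16 × 242.

49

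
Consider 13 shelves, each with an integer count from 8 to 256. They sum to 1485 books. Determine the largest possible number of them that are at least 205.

7

Suppose k of them are at least 205. Those contribute at least 205 each and the other 13 − k at least 8 each.
So the total is at least 205k + 8(13 − k) = 104 + 197k. This must be ≤ 1485, giving k ≤ 7.
k = 7 is achieved by 7 values at 205 and 6 at 8, total 1483; add 2 to one value (staying below 205) to reach 1485.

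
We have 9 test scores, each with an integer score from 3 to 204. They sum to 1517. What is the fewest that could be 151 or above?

If only k of them are at least 151, the other 9 − k are at most 150, so the total is at most k·204 + (9 − k)·150.
This must reach 1517, so k·204 + (9 − k)·150 ≥ 1517, giving k ≥ 4.
Exactly 4 works: 4 values at 204 and 5 at 150 total 1566; lower one of the high values by 49 (still ≥ 151) to hit 1517.

4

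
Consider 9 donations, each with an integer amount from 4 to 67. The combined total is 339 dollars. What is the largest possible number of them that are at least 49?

Suppose k of them are at least 49. Those contribute at least 49 each and the other 9 − k at least 4 each.
So the total is at least 49k + 4(9 − k) = 36 + 45k. This must be ≤ 339, giving k ≤ 6.
k = 6 is achieved by 6 values at 49 and 3 at 4, total 306; add 33 to one value (staying below 49) to reach 339.

6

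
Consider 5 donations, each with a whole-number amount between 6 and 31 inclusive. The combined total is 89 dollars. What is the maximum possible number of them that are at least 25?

Suppose k of them are at least 25. Those contribute at least 25 each and the other 5 − k at least 6 each.
So the total is at least 25k + 6(5 − k) = 30 + 19k. This must be ≤ 89, giving k ≤ 3.
k = 3 is achieved by 3 values at 25 and 2 at 6, total 87; add 2 to one value (staying below 25) to reach 89.

3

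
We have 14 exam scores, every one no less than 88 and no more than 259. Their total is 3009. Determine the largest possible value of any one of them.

Maximizing one value means minimizing the remaining 13.
The other 13 contribute at least 13 × 88 = 1144, leaving at most 3009 − 1144 = 1865.
But each score is capped at 259, so the maximum is 259.
Achievable: one at 259 and the other 13 totalling 2750, which fits since 13 × 88 ≤ 2750 ≤ 13 × 259.

259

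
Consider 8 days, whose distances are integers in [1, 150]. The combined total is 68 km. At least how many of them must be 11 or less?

Let j be the number exceeding 11. Then the total is ≥ 12·j + 1·(8 − j) = 8 + 11j.
So 11j ≤ 60 and j ≤ 5; hence at least 8 − 5 = 3 are ≤ 11.
Exactly 3 works: 3 values at 1 and 5 at 12 total 63; raise one of the low values by 5 (still ≤ 11) to hit 68.

3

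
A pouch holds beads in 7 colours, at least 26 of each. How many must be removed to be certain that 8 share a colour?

50

In the worst case you draw 7 of each of the 7 colours: 7 × 7 = 49.
One more forces 8 of some colour, so 49 + 1 = 50.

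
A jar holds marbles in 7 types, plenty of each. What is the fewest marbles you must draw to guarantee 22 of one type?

148

In the worst case you draw 21 of each of the 7 types: 7 × 21 = 147.
One more forces 22 of some type, so 147 + 1 = 148.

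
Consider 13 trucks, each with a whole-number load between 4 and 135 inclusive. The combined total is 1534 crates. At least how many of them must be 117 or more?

2

Suppose at most 13 − j of them reach 117; then j values are ≤ 116 and the rest ≤ 135.
The total is then ≤ 116·j + 135·(13 − j) = 1755 − 19j. For this to be ≥ 1534 we need j ≤ 11, so at least 13 − 11 = 2 must reach 117.
Exactly 2 works: 2 values at 135 and 11 at 116 total 1546; lower one of the high values by 12 (still ≥ 117) to hit 1534.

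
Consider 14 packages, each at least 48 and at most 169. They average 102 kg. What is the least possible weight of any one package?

48

To make one package as small as possible, make the other 13 as large as possible.
The total is 14 × 102 = 1428.
The other 13 can take up 13 × 169 = 2197 ≥ 1428 − 48, so one package can sit at its floor of 48.
Achievable: one at 48 and the other 13 totalling 1380, which fits since 13 × 48 ≤ 1380 ≤ 13 × 169.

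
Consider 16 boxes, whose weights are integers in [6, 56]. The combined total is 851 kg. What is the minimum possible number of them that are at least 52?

7

Suppose at most 16 − j of them reach 52; then j values are ≤ 51 and the rest ≤ 56.
The total is then ≤ 51·j + 56·(16 − j) = 896 − 5j. For this to be ≥ 851 we need j ≤ 9, so at least 16 − 9 = 7 must reach 52.
Exactly 7 works: 7 values at 56 and 9 at 51 total 851.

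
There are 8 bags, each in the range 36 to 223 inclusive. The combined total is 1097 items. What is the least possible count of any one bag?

36

To make one bag as small as possible, make the other 7 as large as possible.
The other 7 can take up 7 × 223 = 1561 ≥ 1097 − 36, so one bag can sit at its floor of 36.
Achievable: one at 36 and the other 7 totalling 1061, which fits since 7 × 36 ≤ 1061 ≤ 7 × 223.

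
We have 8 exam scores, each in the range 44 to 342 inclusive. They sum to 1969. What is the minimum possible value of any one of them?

To make one score as small as possible, make the other 7 as large as possible.
The other 7 can take up 7 × 342 = 2394 ≥ 1969 − 44, so one score can sit at its floor of 44.
Achievable: one at 44 and the other 7 totalling 1925, which fits since 7 × 44 ≤ 1925 ≤ 7 × 342.

44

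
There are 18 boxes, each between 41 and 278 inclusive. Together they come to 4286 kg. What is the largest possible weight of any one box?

Maximizing one value means minimizing the remaining 17.
The other 17 contribute at least 17 × 41 = 697, leaving at most 4286 − 697 = 3589.
But each box is capped at 278, so the maximum is 278.
Achievable: one at 278 and the other 17 totalling 4008, which fits since 17 × 41 ≤ 4008 ≤ 17 × 278.

278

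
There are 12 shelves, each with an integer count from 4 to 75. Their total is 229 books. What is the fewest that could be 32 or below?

Each value above 32 is at least 33, contributing at least 33 − 4 = 29 above the floor 4.
The sum exceeds the floor total 48 by 181, so at most ⌊181/29⌋ = 6 exceed 32, and at least 6 are ≤ 32.
Exactly 6 works: 6 values at 4 and 6 at 33 total 222; raise one of the low values by 7 (still ≤ 32) to hit 229.

6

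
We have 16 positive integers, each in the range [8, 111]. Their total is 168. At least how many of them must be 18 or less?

13

If only k of them are at most 18, the other 16 − k are at least 19, so the total is at least (16 − k)·19 + k·8.
This is ≤ 168, so (16 − k)·19 + 8k ≤ 168, which gives k ≥ 13.
Exactly 13 works: 13 values at 8 and 3 at 19 total 161; raise one of the low values by 7 (still ≤ 18) to hit 168.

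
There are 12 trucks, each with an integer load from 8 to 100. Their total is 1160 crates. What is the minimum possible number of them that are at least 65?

Each value short of 65 is at most 64, costing at least 100 − 64 = 36 against the maximum total of 1200.
We can afford to lose at most 1200 − 1160 = 40, so at most ⌊40/36⌋ = 1 fall short, and at least 11 are ≥ 65.
Exactly 11 works: 11 values at 100 and 1 at 64 total 1164; lower one of the high values by 4 (still ≥ 65) to hit 1160.

11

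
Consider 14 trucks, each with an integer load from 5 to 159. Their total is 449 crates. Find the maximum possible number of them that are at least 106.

With k values at 106 or above and the rest at least 5, the sum is at least 70 + 101k.
Since the sum is 449, we need 101k ≤ 379, i.e. k ≤ 3.
k = 3 is achieved by 3 values at 106 and 11 at 5, total 373; add 76 to one value (staying below 106) to reach 449.

3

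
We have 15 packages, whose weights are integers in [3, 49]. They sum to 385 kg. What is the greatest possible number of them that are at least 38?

9

Suppose k of them are at least 38. Those contribute at least 38 each and the other 15 − k at least 3 each.
So the total is at least 38k + 3(15 − k) = 45 + 35k. This must be ≤ 385, giving k ≤ 9.
k = 9 is achieved by 9 values at 38 and 6 at 3, total 360; add 25 to one value (staying below 38) to reach 385.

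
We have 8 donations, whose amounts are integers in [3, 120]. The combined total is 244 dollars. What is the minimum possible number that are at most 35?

If only k of them are at most 35, the other 8 − k are at least 36, so the total is at least (8 − k)·36 + k·3.
This is ≤ 244, so (8 − k)·36 + 3k ≤ 244, which gives k ≥ 2.
Exactly 2 works: 2 values at 3 and 6 at 36 total 222; raise one of the low values by 22 (still ≤ 35) to hit 244.

2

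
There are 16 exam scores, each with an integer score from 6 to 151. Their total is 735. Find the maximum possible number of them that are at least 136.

Suppose k of them are at least 136. Those contribute at least 136 each and the other 16 − k at least 6 each.
So the total is at least 136k + 6(16 − k) = 96 + 130k. This must be ≤ 735, giving k ≤ 4.
k = 4 is achieved by 4 values at 136 and 12 at 6, total 616; add 119 to one value (staying below 136) to reach 735.

4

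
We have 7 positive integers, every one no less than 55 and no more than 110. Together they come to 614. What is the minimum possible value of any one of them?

To make one integer as small as possible, make the other 6 as large as possible.
The other 6 can take up 6 × 110 = 660 ≥ 614 − 55, so one integer can sit at its floor of 55.
Achievable: one at 55 and the other 6 totalling 559, which fits since 6 × 55 ≤ 559 ≤ 6 × 110.

55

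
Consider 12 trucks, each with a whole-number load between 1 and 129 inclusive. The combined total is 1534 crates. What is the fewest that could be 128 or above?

5

If only k of them are at least 128, the other 12 − k are at most 127, so the total is at most k·129 + (12 − k)·127.
This must reach 1534, so k·129 + (12 − k)·127 ≥ 1534, giving k ≥ 5.
Exactly 5 works: 5 values at 129 and 7 at 127 total 1534.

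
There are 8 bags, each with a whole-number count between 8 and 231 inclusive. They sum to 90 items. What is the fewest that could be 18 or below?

6

Each value above 18 is at least 19, contributing at least 19 − 8 = 11 above the floor 8.
The sum exceeds the floor total 64 by 26, so at most ⌊26/11⌋ = 2 exceed 18, and at least 6 are ≤ 18.
Exactly 6 works: 6 values at 8 and 2 at 19 total 86; raise one of the low values by 4 (still ≤ 18) to hit 90.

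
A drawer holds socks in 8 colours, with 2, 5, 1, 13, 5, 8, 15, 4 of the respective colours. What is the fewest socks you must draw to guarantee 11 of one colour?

46

In the worst case you take as many as possible of each colour without reaching 11: 2 + 5 + 1 + 10 + 5 + 8 + 10 + 4 = 45.
The next one must give 11 of some colour, so 45 + 1 = 46.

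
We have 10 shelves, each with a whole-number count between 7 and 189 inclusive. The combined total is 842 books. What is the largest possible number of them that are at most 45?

Suppose k of them are at most 45. Those contribute at most 45 each and the rest at most 189 each.
So the total is at most 45k + 189(10 − k) = 1890 − 144k. This must still be ≥ 842, so k ≤ 7.
k = 7 is achieved by 7 values at 45 and 3 at 189, total 882; lower one of the 189's by 40 (still > 45) to reach 842.

7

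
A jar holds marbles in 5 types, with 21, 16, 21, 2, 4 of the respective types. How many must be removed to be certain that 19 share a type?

In the worst case you take as many as possible of each type without reaching 19: 18 + 16 + 18 + 2 + 4 = 58.
The next one must give 19 of some type, so 58 + 1 = 59.

59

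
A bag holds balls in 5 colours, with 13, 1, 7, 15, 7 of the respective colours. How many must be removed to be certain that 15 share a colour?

43

In the worst case you take as many as possible of each colour without reaching 15: 13 + 1 + 7 + 14 + 7 = 42.
The next one must give 15 of some colour, so 42 + 1 = 43.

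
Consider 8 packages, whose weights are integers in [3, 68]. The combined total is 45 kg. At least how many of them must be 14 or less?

If only k of them are at most 14, the other 8 − k are at least 15, so the total is at least (8 − k)·15 + k·3.
This is ≤ 45, so (8 − k)·15 + 3k ≤ 45, which gives k ≥ 7.
Exactly 7 works: 7 values at 3 and 1 at 15 total 36; raise one of the low values by 9 (still ≤ 14) to hit 45.

7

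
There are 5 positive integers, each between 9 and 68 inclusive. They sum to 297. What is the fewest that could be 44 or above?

4

Suppose at most 5 − j of them reach 44; then j values are ≤ 43 and the rest ≤ 68.
The total is then ≤ 43·j + 68·(5 − j) = 340 − 25j. For this to be ≥ 297 we need j ≤ 1, so at least 5 − 1 = 4 must reach 44.
Exactly 4 works: 4 values at 68 and 1 at 43 total 315; lower one of the high values by 18 (still ≥ 44) to hit 297.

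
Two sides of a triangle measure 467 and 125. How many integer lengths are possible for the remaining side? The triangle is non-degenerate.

The triangle inequality gives |467 − 125| < c < 467 + 125, i.e. 342 < c < 592.
So c can be any integer from 343 to 591: 249 values.

249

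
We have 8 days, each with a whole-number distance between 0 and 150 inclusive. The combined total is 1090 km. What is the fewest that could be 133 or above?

2

If only k of them are at least 133, the other 8 − k are at most 132, so the total is at most k·150 + (8 − k)·132.
This must reach 1090, so k·150 + (8 − k)·132 ≥ 1090, giving k ≥ 2.
Exactly 2 works: 2 values at 150 and 6 at 132 total 1092; lower one of the high values by 2 (still ≥ 133) to hit 1090.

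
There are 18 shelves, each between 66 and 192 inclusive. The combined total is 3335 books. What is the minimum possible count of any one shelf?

Minimizing one value means maximizing the remaining 17.
The other 17 contribute at most 17 × 192 = 3264, leaving at least 3335 − 3264 = 71.
Since 71 ≥ 66, this is achievable: one at 71 and 17 at 192.

71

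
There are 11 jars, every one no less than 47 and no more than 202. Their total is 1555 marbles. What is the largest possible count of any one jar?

202

To make one jar as large as possible, make the other 10 as small as possible.
The other 10 contribute at least 10 × 47 = 470, leaving at most 1555 − 470 = 1085.
But each jar is capped at 202, so the maximum is 202.
Achievable: one at 202 and the other 10 totalling 1353, which fits since 10 × 47 ≤ 1353 ≤ 10 × 202.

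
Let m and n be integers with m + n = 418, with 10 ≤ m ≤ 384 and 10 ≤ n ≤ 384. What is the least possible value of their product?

13056

mn = m(418 − m) is concave in m, so over [34, 384] it is minimized at an endpoint.
At the endpoint m = 34, n = 418 − 34 = 384, so mn = 34 × 384 = 13056.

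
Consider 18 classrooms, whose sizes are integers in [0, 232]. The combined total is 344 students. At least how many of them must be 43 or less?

Let j be the number exceeding 43. Then the total is ≥ 44·j + 0·(18 − j) = 0 + 44j.
So 44j ≤ 344 and j ≤ 7; hence at least 18 − 7 = 11 are ≤ 43.
Exactly 11 works: 11 values at 0 and 7 at 44 total 308; raise one of the low values by 36 (still ≤ 43) to hit 344.

11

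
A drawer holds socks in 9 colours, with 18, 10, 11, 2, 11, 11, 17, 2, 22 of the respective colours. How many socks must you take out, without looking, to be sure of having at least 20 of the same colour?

102

In the worst case you take as many as possible of each colour without reaching 20: 18 + 10 + 11 + 2 + 11 + 11 + 17 + 2 + 19 = 101.
The next one must give 20 of some colour, so 101 + 1 = 102.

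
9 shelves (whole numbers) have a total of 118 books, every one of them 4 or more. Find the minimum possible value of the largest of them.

If every one of the 9 were at most 13, the total would be at most 9 × 13 = 117 < 118.
Taking 8 copies of 13 and 1 copy of 14 gives exactly 118, so 14 is attained.

14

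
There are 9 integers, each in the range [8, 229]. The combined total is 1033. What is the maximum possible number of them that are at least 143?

Suppose k of them are at least 143. Those contribute at least 143 each and the other 9 − k at least 8 each.
So the total is at least 143k + 8(9 − k) = 72 + 135k. This must be ≤ 1033, giving k ≤ 7.
k = 7 is achieved by 7 values at 143 and 2 at 8, total 1017; add 16 to one value (staying below 143) to reach 1033.

7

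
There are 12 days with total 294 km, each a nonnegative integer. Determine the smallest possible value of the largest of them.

If every one of the 12 were at most 24, the total would be at most 12 × 24 = 288 < 294.
Achievable: 6 of them at 25 and 6 at 24 total 294.

25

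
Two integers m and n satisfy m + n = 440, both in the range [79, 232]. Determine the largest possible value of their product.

48400

mn = m(440 − m) is maximized when m is as near 440/2 as the bounds allow.
Taking m = 220 and n = 220 (both in [79, 232]) gives mn = 48400.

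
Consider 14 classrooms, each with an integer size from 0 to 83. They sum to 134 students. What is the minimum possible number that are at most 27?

10

Each value above 27 is at least 28, contributing at least 28 − 0 = 28 above the floor 0.
The sum exceeds the floor total 0 by 134, so at most ⌊134/28⌋ = 4 exceed 27, and at least 10 are ≤ 27.
Exactly 10 works: 10 values at 0 and 4 at 28 total 112; raise one of the low values by 22 (still ≤ 27) to hit 134.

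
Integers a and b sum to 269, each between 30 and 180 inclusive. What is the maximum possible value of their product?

With a + b fixed, ab peaks when the two are closest together.
Taking a = 134 and b = 135 (both in [30, 180]) gives ab = 18090.

18090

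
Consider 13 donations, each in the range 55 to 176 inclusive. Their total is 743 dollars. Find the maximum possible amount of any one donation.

Maximizing one value means minimizing the remaining 12.
The other 12 contribute at least 12 × 55 = 660, leaving at most 743 − 660 = 83.
Since 83 ≤ 176, this is achievable: one at 83 and 12 at 55.

83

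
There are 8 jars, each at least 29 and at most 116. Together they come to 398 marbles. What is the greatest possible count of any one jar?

116

To make one jar as large as possible, make the other 7 as small as possible.
The other 7 contribute at least 7 × 29 = 203, leaving at most 398 − 203 = 195.
But each jar is capped at 116, so the maximum is 116.
Achievable: one at 116 and the other 7 totalling 282, which fits since 7 × 29 ≤ 282 ≤ 7 × 116.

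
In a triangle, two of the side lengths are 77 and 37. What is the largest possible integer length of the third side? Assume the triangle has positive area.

113

The third side must be less than 77 + 37 = 114.
The largest integer below 114 is 113.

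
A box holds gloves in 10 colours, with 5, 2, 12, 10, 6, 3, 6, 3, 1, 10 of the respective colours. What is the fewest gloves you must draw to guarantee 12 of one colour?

In the worst case you take as many as possible of each colour without reaching 12: 5 + 2 + 11 + 10 + 6 + 3 + 6 + 3 + 1 + 10 = 57.
The next one must give 12 of some colour, so 57 + 1 = 58.

58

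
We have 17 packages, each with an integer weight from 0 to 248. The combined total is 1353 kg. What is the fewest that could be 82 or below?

1

If only k of them are at most 82, the other 17 − k are at least 83, so the total is at least (17 − k)·83 + k·0.
This is ≤ 1353, so (17 − k)·83 + 0k ≤ 1353, which gives k ≥ 1.
Exactly 1 works: 1 value at 0 and 16 at 83 total 1328; raise one of the low values by 25 (still ≤ 82) to hit 1353.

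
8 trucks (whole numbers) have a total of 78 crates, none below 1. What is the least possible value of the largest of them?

The average is 78/8 > 9, so not all 8 can be 9 or less; the largest is ≥ 10.
Taking 2 copies of 9 and 6 copies of 10 gives exactly 78, so 10 is attained.

10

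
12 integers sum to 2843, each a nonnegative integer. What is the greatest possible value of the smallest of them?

If every one of the 12 were at least 237, the total would be at least 12 × 237 = 2844 > 2843.
Achievable: 1 of them at 236 and 11 at 237 total 2843.

236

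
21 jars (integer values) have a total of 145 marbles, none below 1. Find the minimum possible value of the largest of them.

The average is 145/21 > 6, so not all 21 can be 6 or less; the largest is ≥ 7.
Taking 2 copies of 6 and 19 copies of 7 gives exactly 145, so 7 is attained.

7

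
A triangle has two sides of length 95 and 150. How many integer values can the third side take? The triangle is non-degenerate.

189

The triangle inequality gives |95 − 150| < c < 95 + 150, i.e. 55 < c < 245.
So c can be any integer from 56 to 244: 189 values.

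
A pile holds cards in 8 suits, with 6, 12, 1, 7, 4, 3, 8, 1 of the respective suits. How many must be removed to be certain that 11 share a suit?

In the worst case you take as many as possible of each suit without reaching 11: 6 + 10 + 1 + 7 + 4 + 3 + 8 + 1 = 40.
The next one must give 11 of some suit, so 40 + 1 = 41.

41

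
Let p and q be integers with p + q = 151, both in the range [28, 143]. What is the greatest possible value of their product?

5700

For a fixed sum, the product pq is largest when p and q are as close as possible.
Taking p = 75 and q = 76 (both in [28, 143]) gives pq = 5700.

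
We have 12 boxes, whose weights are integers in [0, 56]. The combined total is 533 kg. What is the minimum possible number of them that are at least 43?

If only k of them are at least 43, the other 12 − k are at most 42, so the total is at most k·56 + (12 − k)·42.
This must reach 533, so k·56 + (12 − k)·42 ≥ 533, giving k ≥ 3.
Exactly 3 works: 3 values at 56 and 9 at 42 total 546; lower one of the high values by 13 (still ≥ 43) to hit 533.

3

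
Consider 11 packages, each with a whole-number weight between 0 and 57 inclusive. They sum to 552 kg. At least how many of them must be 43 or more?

6

Each value short of 43 is at most 42, costing at least 57 − 42 = 15 against the maximum total of 627.
We can afford to lose at most 627 − 552 = 75, so at most ⌊75/15⌋ = 5 fall short, and at least 6 are ≥ 43.
Exactly 6 works: 6 values at 57 and 5 at 42 total 552.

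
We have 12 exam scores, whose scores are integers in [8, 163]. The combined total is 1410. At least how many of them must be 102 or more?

Suppose at most 12 − j of them reach 102; then j values are ≤ 101 and the rest ≤ 163.
The total is then ≤ 101·j + 163·(12 − j) = 1956 − 62j. For this to be ≥ 1410 we need j ≤ 8, so at least 12 − 8 = 4 must reach 102.
Exactly 4 works: 4 values at 163 and 8 at 101 total 1460; lower one of the high values by 50 (still ≥ 102) to hit 1410.

4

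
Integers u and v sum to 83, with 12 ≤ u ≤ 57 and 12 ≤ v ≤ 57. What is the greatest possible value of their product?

For a fixed sum, the product uv is largest when u and v are as close as possible.
Taking u = 41 and v = 42 (both in [12, 57]) gives uv = 1722.

1722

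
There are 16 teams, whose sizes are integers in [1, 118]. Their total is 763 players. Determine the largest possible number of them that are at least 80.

9

Suppose k of them are at least 80. Those contribute at least 80 each and the other 16 − k at least 1 each.
So the total is at least 80k + 1(16 − k) = 16 + 79k. This must be ≤ 763, giving k ≤ 9.
k = 9 is achieved by 9 values at 80 and 7 at 1, total 727; add 36 to one value (staying below 80) to reach 763.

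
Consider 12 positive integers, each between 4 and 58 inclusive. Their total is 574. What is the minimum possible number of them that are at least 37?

7

If only k of them are at least 37, the other 12 − k are at most 36, so the total is at most k·58 + (12 − k)·36.
This must reach 574, so k·58 + (12 − k)·36 ≥ 574, giving k ≥ 7.
Exactly 7 works: 7 values at 58 and 5 at 36 total 586; lower one of the high values by 12 (still ≥ 37) to hit 574.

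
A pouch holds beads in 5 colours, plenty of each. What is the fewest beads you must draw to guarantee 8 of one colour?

36

You could draw 7 of every colour without reaching 8 of any — 35 in all.
One more forces 8 of some colour, so 35 + 1 = 36.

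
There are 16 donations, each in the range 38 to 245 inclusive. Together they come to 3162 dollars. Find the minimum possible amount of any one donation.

To make one donation as small as possible, make the other 15 as large as possible.
The other 15 can take up 15 × 245 = 3675 ≥ 3162 − 38, so one donation can sit at its floor of 38.
Achievable: one at 38 and the other 15 totalling 3124, which fits since 15 × 38 ≤ 3124 ≤ 15 × 245.

38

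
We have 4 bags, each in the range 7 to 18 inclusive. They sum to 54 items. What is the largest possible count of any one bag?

18

To make one bag as large as possible, make the other 3 as small as possible.
The other 3 contribute at least 3 × 7 = 21, leaving at most 54 − 21 = 33.
But each bag is capped at 18, so the maximum is 18.
Achievable: one at 18 and the other 3 totalling 36, which fits since 3 × 7 ≤ 36 ≤ 3 × 18.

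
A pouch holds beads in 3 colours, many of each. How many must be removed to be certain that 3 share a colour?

You could draw 2 of every colour without reaching 3 of any — 6 in all.
One more forces 3 of some colour, so 6 + 1 = 7.

7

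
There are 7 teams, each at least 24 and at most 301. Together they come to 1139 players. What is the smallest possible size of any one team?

24

To make one team as small as possible, make the other 6 as large as possible.
The other 6 can take up 6 × 301 = 1806 ≥ 1139 − 24, so one team can sit at its floor of 24.
Achievable: one at 24 and the other 6 totalling 1115, which fits since 6 × 24 ≤ 1115 ≤ 6 × 301.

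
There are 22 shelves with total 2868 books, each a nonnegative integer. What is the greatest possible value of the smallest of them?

130

If every one of the 22 were at least 131, the total would be at least 22 × 131 = 2882 > 2868.
Taking 14 copies of 130 and 8 copies of 131 gives exactly 2868, so 130 is attained.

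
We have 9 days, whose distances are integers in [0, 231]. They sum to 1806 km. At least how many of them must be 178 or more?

4

Each value short of 178 is at most 177, costing at least 231 − 177 = 54 against the maximum total of 2079.
We can afford to lose at most 2079 − 1806 = 273, so at most ⌊273/54⌋ = 5 fall short, and at least 4 are ≥ 178.
Exactly 4 works: 4 values at 231 and 5 at 177 total 1809; lower one of the high values by 3 (still ≥ 178) to hit 1806.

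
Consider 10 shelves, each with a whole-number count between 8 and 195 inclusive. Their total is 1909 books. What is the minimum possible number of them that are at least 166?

If only k of them are at least 166, the other 10 − k are at most 165, so the total is at most k·195 + (10 − k)·165.
This must reach 1909, so k·195 + (10 − k)·165 ≥ 1909, giving k ≥ 9.
Exactly 9 works: 9 values at 195 and 1 at 165 total 1920; lower one of the high values by 11 (still ≥ 166) to hit 1909.

9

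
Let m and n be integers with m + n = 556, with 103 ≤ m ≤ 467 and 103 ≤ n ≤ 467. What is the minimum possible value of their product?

Since m + n is fixed, pushing one of them to its bound minimizes the product.
At the endpoint m = 103, n = 556 − 103 = 453, so mn = 103 × 453 = 46659.

46659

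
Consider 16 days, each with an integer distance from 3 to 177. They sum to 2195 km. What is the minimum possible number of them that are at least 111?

7

If only k of them are at least 111, the other 16 − k are at most 110, so the total is at most k·177 + (16 − k)·110.
This must reach 2195, so k·177 + (16 − k)·110 ≥ 2195, giving k ≥ 7.
Exactly 7 works: 7 values at 177 and 9 at 110 total 2229; lower one of the high values by 34 (still ≥ 111) to hit 2195.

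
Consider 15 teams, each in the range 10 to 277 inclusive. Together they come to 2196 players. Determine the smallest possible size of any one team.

10

Minimizing one value means maximizing the remaining 14.
The other 14 can take up 14 × 277 = 3878 ≥ 2196 − 10, so one team can sit at its floor of 10.
Achievable: one at 10 and the other 14 totalling 2186, which fits since 14 × 10 ≤ 2186 ≤ 14 × 277.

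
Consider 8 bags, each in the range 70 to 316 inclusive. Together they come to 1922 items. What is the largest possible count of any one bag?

316

Maximizing one value means minimizing the remaining 7.
The other 7 contribute at least 7 × 70 = 490, leaving at most 1922 − 490 = 1432.
But each bag is capped at 316, so the maximum is 316.
Achievable: one at 316 and the other 7 totalling 1606, which fits since 7 × 70 ≤ 1606 ≤ 7 × 316.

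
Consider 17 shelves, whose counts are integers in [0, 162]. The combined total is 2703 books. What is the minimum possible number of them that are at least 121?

Suppose at most 17 − j of them reach 121; then j values are ≤ 120 and the rest ≤ 162.
The total is then ≤ 120·j + 162·(17 − j) = 2754 − 42j. For this to be ≥ 2703 we need j ≤ 1, so at least 17 − 1 = 16 must reach 121.
Exactly 16 works: 16 values at 162 and 1 at 120 total 2712; lower one of the high values by 9 (still ≥ 121) to hit 2703.

16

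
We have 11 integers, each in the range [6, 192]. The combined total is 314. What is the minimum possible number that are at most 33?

3

If only k of them are at most 33, the other 11 − k are at least 34, so the total is at least (11 − k)·34 + k·6.
This is ≤ 314, so (11 − k)·34 + 6k ≤ 314, which gives k ≥ 3.
Exactly 3 works: 3 values at 6 and 8 at 34 total 290; raise one of the low values by 24 (still ≤ 33) to hit 314.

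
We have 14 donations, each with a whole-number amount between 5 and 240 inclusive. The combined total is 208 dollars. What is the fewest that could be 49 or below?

Each value above 49 is at least 50, contributing at least 50 − 5 = 45 above the floor 5.
The sum exceeds the floor total 70 by 138, so at most ⌊138/45⌋ = 3 exceed 49, and at least 11 are ≤ 49.
Exactly 11 works: 11 values at 5 and 3 at 50 total 205; raise one of the low values by 3 (still ≤ 49) to hit 208.

11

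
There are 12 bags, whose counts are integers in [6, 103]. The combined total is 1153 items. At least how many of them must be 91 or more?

6

If only k of them are at least 91, the other 12 − k are at most 90, so the total is at most k·103 + (12 − k)·90.
This must reach 1153, so k·103 + (12 − k)·90 ≥ 1153, giving k ≥ 6.
Exactly 6 works: 6 values at 103 and 6 at 90 total 1158; lower one of the high values by 5 (still ≥ 91) to hit 1153.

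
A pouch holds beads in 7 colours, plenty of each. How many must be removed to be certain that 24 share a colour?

You could draw 23 of every colour without reaching 24 of any — 161 in all.
One more forces 24 of some colour, so 161 + 1 = 162.

162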